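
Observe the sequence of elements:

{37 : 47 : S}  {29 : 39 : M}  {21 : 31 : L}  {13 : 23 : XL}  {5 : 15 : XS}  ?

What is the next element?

{-3 : 7 : S}

First entry: −8 each step, so 37, 29, 21, 13, 5 → -3.
Second entry: always 10 more than the first entry; 47, 39, 31, 23, 15 → 7.
Size: S, M, L, XL, XS → S (runs through clothing sizes XS→XL).
Putting it together: {-3 : 7 : S}.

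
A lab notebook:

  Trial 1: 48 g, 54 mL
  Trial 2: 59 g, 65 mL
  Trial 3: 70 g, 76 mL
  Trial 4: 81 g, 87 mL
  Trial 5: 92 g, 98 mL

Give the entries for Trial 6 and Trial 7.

103 g, 109 mL; 114 g, 120 mL

For the g, +11 each step: 48, 59, 70, 81, 92 → 103 → 114.
ML: 54, 65, 76, 87, 98 → 109 → 120 (always 6 more than the g).
Putting the parts together: 103 g, 109 mL and then 114 g, 120 mL.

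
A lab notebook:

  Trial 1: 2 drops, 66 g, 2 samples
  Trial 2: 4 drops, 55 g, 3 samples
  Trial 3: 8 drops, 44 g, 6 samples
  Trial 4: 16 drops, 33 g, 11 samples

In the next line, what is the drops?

32

For the drops, ×2 each step: 2, 4, 8, 16 → 32.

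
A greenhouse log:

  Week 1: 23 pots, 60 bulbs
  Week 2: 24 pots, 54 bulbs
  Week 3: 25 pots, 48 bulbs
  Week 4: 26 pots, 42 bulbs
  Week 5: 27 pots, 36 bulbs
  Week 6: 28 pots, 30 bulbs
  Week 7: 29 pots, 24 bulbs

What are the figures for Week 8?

30 pots, 18 bulbs

Pots goes 23, 24, 25, 26, 27, 28, 29 → 30 (+1 each step).
Bulbs: −6 each step, so 60, 54, 48, 42, 36, 30, 24 → 18.
Combining the parts gives 30 pots, 18 bulbs.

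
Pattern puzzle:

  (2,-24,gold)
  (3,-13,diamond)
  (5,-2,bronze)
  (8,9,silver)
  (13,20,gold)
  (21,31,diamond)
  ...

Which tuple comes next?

(34,42,bronze)

First coordinate: each term is the sum of the two before it, so 2, 3, 5, 8, 13, 21 → 34.
For the second coordinate, +11 each step: -24, -13, -2, 9, 20, 31 → 42.
Rank goes gold, diamond, bronze, silver, gold, diamond → bronze (repeats gold → diamond → bronze → silver).
So the next tuple is (34,42,bronze).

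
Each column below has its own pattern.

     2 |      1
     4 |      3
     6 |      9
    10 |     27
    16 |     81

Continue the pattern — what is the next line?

First component — each term is the sum of the two before it: 2, 4, 6, 10, 16 → 26.
Second component: ×3 each step; 1, 3, 9, 27, 81 → 243.
Putting it together: 26  243.

26  243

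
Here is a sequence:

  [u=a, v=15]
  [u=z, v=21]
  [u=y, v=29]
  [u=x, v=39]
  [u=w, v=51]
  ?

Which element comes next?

U — letters move back 1 place in the alphabet, wrapping A→Z: a, z, y, x, w → v.
V: differences are 6, 8, 10, … (increasing by 2 each time), so 15, 21, 29, 39, 51 → 65.
So the next element is [u=v, v=65].

[u=v, v=65]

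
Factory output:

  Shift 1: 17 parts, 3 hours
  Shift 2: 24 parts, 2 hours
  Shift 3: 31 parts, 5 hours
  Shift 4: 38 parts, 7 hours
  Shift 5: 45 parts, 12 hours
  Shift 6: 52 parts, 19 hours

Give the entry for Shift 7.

Parts: +7 each step, so 17, 24, 31, 38, 45, 52 → 59.
Hours: each term is the sum of the two before it, so 3, 2, 5, 7, 12, 19 → 31.
So the next line is 59 parts, 31 hours.

59 parts, 31 hours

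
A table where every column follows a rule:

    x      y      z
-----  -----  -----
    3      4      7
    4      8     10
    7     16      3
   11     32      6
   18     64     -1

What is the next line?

29  128  2

Column x — each term is the sum of the two before it: 3, 4, 7, 11, 18 → 29.
Column y goes 4, 8, 16, 32, 64 → 128 (×2 each step).
Column z: alternating steps +3, −7, +3, −7, …, so 7, 10, 3, 6, -1 → 2.
So the next line is 29  128  2.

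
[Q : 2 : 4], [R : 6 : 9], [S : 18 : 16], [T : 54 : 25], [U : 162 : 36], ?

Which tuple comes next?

[V : 486 : 49]

Letter: letters move forward 1 place in the alphabet; Q, R, S, T, U → V.
Second value: ×3 each step, so 2, 6, 18, 54, 162 → 486.
Third value goes 4, 9, 16, 25, 36 → 49 (perfect squares: 2², 3², 4², …).
Putting it together: [V : 486 : 49].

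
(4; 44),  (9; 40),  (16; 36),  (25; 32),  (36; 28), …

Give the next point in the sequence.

(49; 24)

First component: perfect squares: 2², 3², 4², …, so 4, 9, 16, 25, 36 → 49.
Second component: −4 each step; 44, 40, 36, 32, 28 → 24.
So the next point is (49; 24).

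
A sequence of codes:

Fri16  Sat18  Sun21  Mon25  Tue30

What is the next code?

Wed36

Day — runs through the weekdays Mon→Sun: Fri, Sat, Sun, Mon, Tue → Wed.
Second component — differences are 2, 3, 4, … (increasing by 1 each time): 16, 18, 21, 25, 30 → 36.
So the next code is Wed36.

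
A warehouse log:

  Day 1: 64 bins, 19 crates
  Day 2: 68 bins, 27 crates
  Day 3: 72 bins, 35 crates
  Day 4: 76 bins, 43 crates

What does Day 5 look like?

Bins: 64, 68, 72, 76 → 80 (+4 each step).
Crates: +8 each step; 19, 27, 35, 43 → 51.
Combining the parts gives 80 bins, 51 crates.

80 bins, 51 crates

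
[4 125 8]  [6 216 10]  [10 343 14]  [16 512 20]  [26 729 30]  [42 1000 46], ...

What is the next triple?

First component: each term is the sum of the two before it, so 4, 6, 10, 16, 26, 42 → 68.
Second component goes 125, 216, 343, 512, 729, 1000 → 1331 (perfect cubes: 5³, 6³, 7³, …).
Third component goes 8, 10, 14, 20, 30, 46 → 72 (always 4 more than the first component).
Combining the parts gives [68 1331 72].

[68 1331 72]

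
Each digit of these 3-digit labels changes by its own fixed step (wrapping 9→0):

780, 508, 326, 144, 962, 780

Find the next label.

First digit — −2 each step, mod 10: 7, 5, 3, 1, 9, 7 → 5.
For the second digit, +2 each step, mod 10: 8, 0, 2, 4, 6, 8 → 0.
Third digit: −2 each step, mod 10; 0, 8, 6, 4, 2, 0 → 8.
Putting it together: 508.

508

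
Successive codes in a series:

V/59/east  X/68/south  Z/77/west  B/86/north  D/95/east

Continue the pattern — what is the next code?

Letter: V, X, Z, B, D → F (letters move forward 2 places in the alphabet, wrapping Z→A).
Second component goes 59, 68, 77, 86, 95 → 104 (+9 each step).
Direction: east, south, west, north, east → south (repeats east → south → west → north).
So the next code is F/104/south.

F/104/south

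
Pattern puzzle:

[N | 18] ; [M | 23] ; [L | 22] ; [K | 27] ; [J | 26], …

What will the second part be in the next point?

Second part: 18, 23, 22, 27, 26 → 31 (alternating steps +5, −1, +5, −1, …).

31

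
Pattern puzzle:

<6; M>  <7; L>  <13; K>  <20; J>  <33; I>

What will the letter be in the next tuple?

H

Letter: M, L, K, J, I → H (letters move back 1 place in the alphabet).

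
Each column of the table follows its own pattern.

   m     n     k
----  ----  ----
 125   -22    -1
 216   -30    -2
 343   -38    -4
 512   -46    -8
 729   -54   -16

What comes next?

Column m — perfect cubes: 5³, 6³, 7³, …: 125, 216, 343, 512, 729 → 1000.
For the column n, −8 each step: -22, -30, -38, -46, -54 → -62.
Column k: ×2 each step, so -1, -2, -4, -8, -16 → -32.
So the next row is 1000  -62  -32.

1000  -62  -32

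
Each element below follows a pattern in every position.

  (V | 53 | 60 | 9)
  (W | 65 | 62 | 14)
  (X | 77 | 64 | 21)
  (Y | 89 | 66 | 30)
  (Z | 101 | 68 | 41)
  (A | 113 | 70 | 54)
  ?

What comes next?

(B | 125 | 72 | 69)

Letter: V, W, X, Y, Z, A → B (letters move forward 1 place in the alphabet, wrapping Z→A).
Second slot: +12 each step; 53, 65, 77, 89, 101, 113 → 125.
Third slot goes 60, 62, 64, 66, 68, 70 → 72 (+2 each step).
Fourth slot — differences are 5, 7, 9, … (increasing by 2 each time): 9, 14, 21, 30, 41, 54 → 69.
So the next element is (B | 125 | 72 | 69).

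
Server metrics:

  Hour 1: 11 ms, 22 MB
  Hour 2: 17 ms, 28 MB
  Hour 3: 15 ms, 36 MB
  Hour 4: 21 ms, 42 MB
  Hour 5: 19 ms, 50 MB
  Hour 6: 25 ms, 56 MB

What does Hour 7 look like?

Ms — alternating steps +6, −2, +6, −2, …: 11, 17, 15, 21, 19, 25 → 23.
MB: alternating steps +6, +8, +6, +8, …, so 22, 28, 36, 42, 50, 56 → 64.
Putting it together: 23 ms, 64 MB.

23 ms, 64 MB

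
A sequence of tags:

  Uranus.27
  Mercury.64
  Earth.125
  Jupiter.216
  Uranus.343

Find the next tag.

Mercury.512

Planet — repeats Uranus → Mercury → Earth → Jupiter: Uranus, Mercury, Earth, Jupiter, Uranus → Mercury.
Second component: perfect cubes: 3³, 4³, 5³, …; 27, 64, 125, 216, 343 → 512.
So the next tag is Mercury.512.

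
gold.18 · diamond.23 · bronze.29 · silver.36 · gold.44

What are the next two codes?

Rank: gold, diamond, bronze, silver, gold → diamond → bronze (repeats gold → diamond → bronze → silver).
Second component: differences are 5, 6, 7, … (increasing by 1 each time); 18, 23, 29, 36, 44 → 53 → 63.
Putting the parts together: diamond.53 and then bronze.63.

diamond.53 then bronze.63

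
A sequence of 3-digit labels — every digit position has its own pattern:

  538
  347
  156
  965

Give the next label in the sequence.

For the first digit, −2 each step, mod 10: 5, 3, 1, 9 → 7.
Second digit goes 3, 4, 5, 6 → 7 (+1 each step, mod 10).
Third digit: 8, 7, 6, 5 → 4 (−1 each step, mod 10).
Combining the parts gives 774.

774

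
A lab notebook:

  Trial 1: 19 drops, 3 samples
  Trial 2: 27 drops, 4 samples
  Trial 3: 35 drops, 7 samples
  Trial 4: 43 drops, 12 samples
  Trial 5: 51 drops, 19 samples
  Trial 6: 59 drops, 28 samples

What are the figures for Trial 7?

67 drops, 39 samples

Drops: +8 each step, so 19, 27, 35, 43, 51, 59 → 67.
Samples — differences are 1, 3, 5, … (increasing by 2 each time): 3, 4, 7, 12, 19, 28 → 39.
Combining the parts gives 67 drops, 39 samples.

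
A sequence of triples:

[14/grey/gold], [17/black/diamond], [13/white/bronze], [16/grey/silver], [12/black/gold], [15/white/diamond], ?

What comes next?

First coordinate: 14, 17, 13, 16, 12, 15 → 11 (alternating steps +3, −4, +3, −4, …).
Shade: repeats grey → black → white, so grey, black, white, grey, black, white → grey.
For the rank, repeats gold → diamond → bronze → silver: gold, diamond, bronze, silver, gold, diamond → bronze.
So the next triple is [11/grey/bronze].

[11/grey/bronze]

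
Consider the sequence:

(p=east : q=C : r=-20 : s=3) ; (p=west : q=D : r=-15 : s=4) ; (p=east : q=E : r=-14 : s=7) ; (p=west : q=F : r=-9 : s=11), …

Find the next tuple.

P: alternates east ↔ west, so east, west, east, west → east.
Q — letters move forward 1 place in the alphabet: C, D, E, F → G.
R: alternating steps +5, +1, +5, +1, …, so -20, -15, -14, -9 → -8.
S goes 3, 4, 7, 11 → 18 (each term is the sum of the two before it).
Putting it together: (p=east : q=G : r=-8 : s=18).

(p=east : q=G : r=-8 : s=18)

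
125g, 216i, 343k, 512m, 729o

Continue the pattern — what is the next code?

First component: 125, 216, 343, 512, 729 → 1000 (perfect cubes: 5³, 6³, 7³, …).
Letter: letters move forward 2 places in the alphabet; g, i, k, m, o → q.
Combining the parts gives 1000q.

1000q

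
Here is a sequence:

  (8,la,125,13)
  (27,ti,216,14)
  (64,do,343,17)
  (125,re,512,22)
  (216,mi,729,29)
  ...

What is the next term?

First part: 8, 27, 64, 125, 216 → 343 (perfect cubes: 2³, 3³, 4³, …).
For the note, runs through the solfège scale do→ti: la, ti, do, re, mi → fa.
Third part — perfect cubes: 5³, 6³, 7³, …: 125, 216, 343, 512, 729 → 1000.
Fourth part: differences are 1, 3, 5, … (increasing by 2 each time); 13, 14, 17, 22, 29 → 38.
Putting it together: (343,fa,1000,38).

(343,fa,1000,38)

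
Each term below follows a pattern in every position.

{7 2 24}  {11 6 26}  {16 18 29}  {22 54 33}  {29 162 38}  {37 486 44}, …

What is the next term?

{46 1458 51}

First part: differences are 4, 5, 6, … (increasing by 1 each time); 7, 11, 16, 22, 29, 37 → 46.
Second part: ×3 each step, so 2, 6, 18, 54, 162, 486 → 1458.
Third part — differences are 2, 3, 4, … (increasing by 1 each time): 24, 26, 29, 33, 38, 44 → 51.
Combining the parts gives {46 1458 51}.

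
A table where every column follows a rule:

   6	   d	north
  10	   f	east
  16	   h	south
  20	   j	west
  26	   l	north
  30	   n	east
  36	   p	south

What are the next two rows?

40  r  west; 46  t  north

First component: alternating steps +4, +6, +4, +6, …; 6, 10, 16, 20, 26, 30, 36 → 40 → 46.
Letter goes d, f, h, j, l, n, p → r → t (letters move forward 2 places in the alphabet).
Direction: repeats north → east → south → west; north, east, south, west, north, east, south → west → north.
So the next two rows are 40  r  west and 46  t  north.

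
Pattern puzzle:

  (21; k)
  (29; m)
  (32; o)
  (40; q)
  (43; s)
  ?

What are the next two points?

(51; u), (54; w)

First component — alternating steps +8, +3, +8, +3, …: 21, 29, 32, 40, 43 → 51 → 54.
Letter: letters move forward 2 places in the alphabet, so k, m, o, q, s → u → w.
Putting the parts together: (51; u) and then (54; w).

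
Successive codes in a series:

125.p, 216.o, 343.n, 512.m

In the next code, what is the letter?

Letter: letters move back 1 place in the alphabet, so p, o, n, m → l.

l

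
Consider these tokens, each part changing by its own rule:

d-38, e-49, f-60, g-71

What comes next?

Letter — letters move forward 1 place in the alphabet: d, e, f, g → h.
For the second component, +11 each step: 38, 49, 60, 71 → 82.
Combining the parts gives h-82.

h-82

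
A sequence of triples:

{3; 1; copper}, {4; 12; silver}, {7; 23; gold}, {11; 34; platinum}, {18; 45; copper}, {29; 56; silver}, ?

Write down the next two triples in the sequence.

{47; 67; gold}, {76; 78; platinum}

First component: each term is the sum of the two before it, so 3, 4, 7, 11, 18, 29 → 47 → 76.
For the second component, +11 each step: 1, 12, 23, 34, 45, 56 → 67 → 78.
Metal — repeats copper → silver → gold → platinum: copper, silver, gold, platinum, copper, silver → gold → platinum.
Putting the parts together: {47; 67; gold} and then {76; 78; platinum}.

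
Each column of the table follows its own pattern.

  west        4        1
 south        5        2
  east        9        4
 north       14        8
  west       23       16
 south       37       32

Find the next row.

east  60  64

Direction — repeats west → south → east → north: west, south, east, north, west, south → east.
Second component goes 4, 5, 9, 14, 23, 37 → 60 (each term is the sum of the two before it).
For the third component, ×2 each step: 1, 2, 4, 8, 16, 32 → 64.
Putting it together: east  60  64.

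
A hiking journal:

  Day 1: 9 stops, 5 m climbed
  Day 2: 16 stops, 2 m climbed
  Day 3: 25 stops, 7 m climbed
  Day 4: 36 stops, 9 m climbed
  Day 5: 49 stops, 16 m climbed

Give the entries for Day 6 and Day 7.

64 stops, 25 m climbed; 81 stops, 41 m climbed

Stops goes 9, 16, 25, 36, 49 → 64 → 81 (perfect squares: 3², 4², 5², …).
M climbed goes 5, 2, 7, 9, 16 → 25 → 41 (each term is the sum of the two before it).
Putting the parts together: 64 stops, 25 m climbed and then 81 stops, 41 m climbed.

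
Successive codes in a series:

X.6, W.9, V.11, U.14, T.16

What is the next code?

Letter — letters move back 1 place in the alphabet: X, W, V, U, T → S.
Second component: 6, 9, 11, 14, 16 → 19 (alternating steps +3, +2, +3, +2, …).
Putting it together: S.19.

S.19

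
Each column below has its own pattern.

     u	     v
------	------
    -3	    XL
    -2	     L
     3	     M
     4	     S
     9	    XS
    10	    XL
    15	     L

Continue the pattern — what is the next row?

16  M

Column u — alternating steps +1, +5, +1, +5, …: -3, -2, 3, 4, 9, 10, 15 → 16.
Column v: repeats XL → L → M → S → XS; XL, L, M, S, XS, XL, L → M.
So the next row is 16  M.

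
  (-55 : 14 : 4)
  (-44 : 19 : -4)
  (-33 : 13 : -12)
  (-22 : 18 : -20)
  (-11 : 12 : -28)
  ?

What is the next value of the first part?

For the first part, +11 each step: -55, -44, -33, -22, -11 → 0.

0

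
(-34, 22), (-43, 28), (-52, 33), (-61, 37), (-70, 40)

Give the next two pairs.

(-79, 42), (-88, 43)

First component: -34, -43, -52, -61, -70 → -79 → -88 (−9 each step).
Second component: differences are 6, 5, 4, … (decreasing by 1 each time), so 22, 28, 33, 37, 40 → 42 → 43.
Putting the parts together: (-79, 42) and then (-88, 43).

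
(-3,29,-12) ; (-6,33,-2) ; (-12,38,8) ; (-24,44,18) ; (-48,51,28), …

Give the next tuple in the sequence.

(-96,59,38)

First value — ×2 each step: -3, -6, -12, -24, -48 → -96.
Second value: 29, 33, 38, 44, 51 → 59 (differences are 4, 5, 6, … (increasing by 1 each time)).
Third value goes -12, -2, 8, 18, 28 → 38 (+10 each step).
Putting it together: (-96,59,38).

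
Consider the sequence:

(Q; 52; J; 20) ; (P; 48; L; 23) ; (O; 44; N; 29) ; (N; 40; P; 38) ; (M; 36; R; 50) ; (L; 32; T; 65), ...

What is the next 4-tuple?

First letter — letters move back 1 place in the alphabet: Q, P, O, N, M, L → K.
Second coordinate — −4 each step: 52, 48, 44, 40, 36, 32 → 28.
Second letter goes J, L, N, P, R, T → V (letters move forward 2 places in the alphabet).
Fourth coordinate: differences are 3, 6, 9, … (increasing by 3 each time), so 20, 23, 29, 38, 50, 65 → 83.
Combining the parts gives (K; 28; V; 83).

(K; 28; V; 83)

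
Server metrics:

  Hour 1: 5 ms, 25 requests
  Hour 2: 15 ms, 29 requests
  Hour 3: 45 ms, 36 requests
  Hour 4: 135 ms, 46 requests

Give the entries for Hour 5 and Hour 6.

Ms — ×3 each step: 5, 15, 45, 135 → 405 → 1215.
Requests: differences are 4, 7, 10, … (increasing by 3 each time), so 25, 29, 36, 46 → 59 → 75.
Putting the parts together: 405 ms, 59 requests and then 1215 ms, 75 requests.

405 ms, 59 requests; 1215 ms, 75 requests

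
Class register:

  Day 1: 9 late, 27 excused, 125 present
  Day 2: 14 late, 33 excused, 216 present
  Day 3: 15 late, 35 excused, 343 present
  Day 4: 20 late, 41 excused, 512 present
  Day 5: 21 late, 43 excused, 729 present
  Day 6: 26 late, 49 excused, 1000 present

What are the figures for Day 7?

For the late, alternating steps +5, +1, +5, +1, …: 9, 14, 15, 20, 21, 26 → 27.
Excused — alternating steps +6, +2, +6, +2, …: 27, 33, 35, 41, 43, 49 → 51.
Present goes 125, 216, 343, 512, 729, 1000 → 1331 (perfect cubes: 5³, 6³, 7³, …).
Combining the parts gives 27 late, 51 excused, 1331 present.

27 late, 51 excused, 1331 present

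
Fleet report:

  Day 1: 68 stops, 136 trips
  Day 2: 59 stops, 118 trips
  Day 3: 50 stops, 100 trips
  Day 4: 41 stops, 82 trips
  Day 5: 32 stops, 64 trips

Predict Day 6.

Stops: −9 each step, so 68, 59, 50, 41, 32 → 23.
For the trips, always 2 × the stops: 136, 118, 100, 82, 64 → 46.
Putting it together: 23 stops, 46 trips.

23 stops, 46 trips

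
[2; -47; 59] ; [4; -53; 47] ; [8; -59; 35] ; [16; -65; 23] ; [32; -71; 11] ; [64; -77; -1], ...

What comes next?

[128; -83; -13]

First entry: ×2 each step, so 2, 4, 8, 16, 32, 64 → 128.
Second entry: −6 each step, so -47, -53, -59, -65, -71, -77 → -83.
For the third entry, −12 each step: 59, 47, 35, 23, 11, -1 → -13.
Combining the parts gives [128; -83; -13].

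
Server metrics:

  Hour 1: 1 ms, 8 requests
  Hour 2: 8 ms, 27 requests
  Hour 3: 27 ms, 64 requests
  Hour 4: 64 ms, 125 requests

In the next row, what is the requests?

216

Ms goes 1, 8, 27, 64 → 125 (perfect cubes: 1³, 2³, 3³, …).
Requests goes 8, 27, 64, 125 → 216 (perfect cubes: 2³, 3³, 4³, …).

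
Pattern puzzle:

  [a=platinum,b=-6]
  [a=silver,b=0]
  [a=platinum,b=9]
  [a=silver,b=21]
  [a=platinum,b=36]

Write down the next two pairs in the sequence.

[a=silver,b=54], [a=platinum,b=75]

For the a, alternates platinum ↔ silver: platinum, silver, platinum, silver, platinum → silver → platinum.
For the b, differences are 6, 9, 12, … (increasing by 3 each time): -6, 0, 9, 21, 36 → 54 → 75.
So the next two pairs are [a=silver,b=54] and [a=platinum,b=75].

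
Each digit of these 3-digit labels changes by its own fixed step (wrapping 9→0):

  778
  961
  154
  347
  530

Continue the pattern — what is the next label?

723

For the first digit, +2 each step, mod 10: 7, 9, 1, 3, 5 → 7.
Second digit goes 7, 6, 5, 4, 3 → 2 (−1 each step, mod 10).
Third digit — +3 each step, mod 10: 8, 1, 4, 7, 0 → 3.
So the next label is 723.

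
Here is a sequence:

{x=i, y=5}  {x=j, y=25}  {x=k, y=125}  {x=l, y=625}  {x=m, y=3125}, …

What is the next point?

{x=n, y=15625}

X — letters move forward 1 place in the alphabet: i, j, k, l, m → n.
Y — ×5 each step: 5, 25, 125, 625, 3125 → 15625.
Combining the parts gives {x=n, y=15625}.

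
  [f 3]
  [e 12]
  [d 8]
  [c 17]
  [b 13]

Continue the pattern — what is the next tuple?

[a 22]

Letter: letters move back 1 place in the alphabet; f, e, d, c, b → a.
Second value: 3, 12, 8, 17, 13 → 22 (alternating steps +9, −4, +9, −4, …).
So the next tuple is [a 22].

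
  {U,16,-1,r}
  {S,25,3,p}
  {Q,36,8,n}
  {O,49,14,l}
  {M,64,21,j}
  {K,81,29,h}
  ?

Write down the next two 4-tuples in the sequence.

{I,100,38,f}, {G,121,48,d}

First letter: letters move back 2 places in the alphabet; U, S, Q, O, M, K → I → G.
Second value: 16, 25, 36, 49, 64, 81 → 100 → 121 (perfect squares: 4², 5², 6², …).
Third value: -1, 3, 8, 14, 21, 29 → 38 → 48 (differences are 4, 5, 6, … (increasing by 1 each time)).
Second letter goes r, p, n, l, j, h → f → d (letters move back 2 places in the alphabet).
So the next two 4-tuples are {I,100,38,f} and {G,121,48,d}.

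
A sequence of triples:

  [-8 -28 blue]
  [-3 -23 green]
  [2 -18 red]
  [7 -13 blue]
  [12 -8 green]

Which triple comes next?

First slot: -8, -3, 2, 7, 12 → 17 (+5 each step).
Second slot: -28, -23, -18, -13, -8 → -3 (+5 each step).
Colour: repeats blue → green → red, so blue, green, red, blue, green → red.
Combining the parts gives [17 -3 red].

[17 -3 red]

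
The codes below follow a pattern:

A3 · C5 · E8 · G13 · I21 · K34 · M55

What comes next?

O89

Letter: letters move forward 2 places in the alphabet; A, C, E, G, I, K, M → O.
Second component: each term is the sum of the two before it; 3, 5, 8, 13, 21, 34, 55 → 89.
Combining the parts gives O89.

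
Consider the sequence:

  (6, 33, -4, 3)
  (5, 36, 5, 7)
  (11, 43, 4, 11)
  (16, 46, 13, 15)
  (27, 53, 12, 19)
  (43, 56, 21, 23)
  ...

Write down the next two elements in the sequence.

First slot — each term is the sum of the two before it: 6, 5, 11, 16, 27, 43 → 70 → 113.
Second slot: 33, 36, 43, 46, 53, 56 → 63 → 66 (alternating steps +3, +7, +3, +7, …).
Third slot — alternating steps +9, −1, +9, −1, …: -4, 5, 4, 13, 12, 21 → 20 → 29.
For the fourth slot, +4 each step: 3, 7, 11, 15, 19, 23 → 27 → 31.
Putting the parts together: (70, 63, 20, 27) and then (113, 66, 29, 31).

(70, 63, 20, 27), (113, 66, 29, 31)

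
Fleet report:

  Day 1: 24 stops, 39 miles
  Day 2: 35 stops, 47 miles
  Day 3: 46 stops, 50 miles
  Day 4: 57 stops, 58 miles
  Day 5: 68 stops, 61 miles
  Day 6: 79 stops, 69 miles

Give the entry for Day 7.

Stops: 24, 35, 46, 57, 68, 79 → 90 (+11 each step).
Miles: alternating steps +8, +3, +8, +3, …; 39, 47, 50, 58, 61, 69 → 72.
Combining the parts gives 90 stops, 72 miles.

90 stops, 72 miles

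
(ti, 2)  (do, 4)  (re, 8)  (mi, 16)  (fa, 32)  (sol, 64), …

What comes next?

For the note, runs through the solfège scale do→ti: ti, do, re, mi, fa, sol → la.
Second slot — ×2 each step: 2, 4, 8, 16, 32, 64 → 128.
Combining the parts gives (la, 128).

(la, 128)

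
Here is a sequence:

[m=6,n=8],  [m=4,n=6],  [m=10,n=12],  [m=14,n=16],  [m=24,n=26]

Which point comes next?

M goes 6, 4, 10, 14, 24 → 38 (each term is the sum of the two before it).
N goes 8, 6, 12, 16, 26 → 40 (always 2 more than the m).
Combining the parts gives [m=38,n=40].

[m=38,n=40]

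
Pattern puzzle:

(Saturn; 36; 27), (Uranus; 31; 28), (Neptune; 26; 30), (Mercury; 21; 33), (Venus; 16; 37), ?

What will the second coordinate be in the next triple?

11

Second coordinate: −5 each step, so 36, 31, 26, 21, 16 → 11.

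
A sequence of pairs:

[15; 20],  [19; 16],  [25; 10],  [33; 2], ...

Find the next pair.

[43; -8]

First component — differences are 4, 6, 8, … (increasing by 2 each time): 15, 19, 25, 33 → 43.
Second component goes 20, 16, 10, 2 → -8 (together with the first component always sums to 35).
Putting it together: [43; -8].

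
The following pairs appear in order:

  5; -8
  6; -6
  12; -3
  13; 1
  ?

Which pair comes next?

19; 6

First slot goes 5, 6, 12, 13 → 19 (alternating steps +1, +6, +1, +6, …).
For the second slot, differences are 2, 3, 4, … (increasing by 1 each time): -8, -6, -3, 1 → 6.
So the next pair is 19; 6.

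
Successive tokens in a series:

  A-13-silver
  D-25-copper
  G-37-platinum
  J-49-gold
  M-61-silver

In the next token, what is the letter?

Letter — letters move forward 3 places in the alphabet: A, D, G, J, M → P.

P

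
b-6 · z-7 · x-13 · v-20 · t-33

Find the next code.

r-53

Letter — letters move back 2 places in the alphabet, wrapping A→Z: b, z, x, v, t → r.
For the second component, each term is the sum of the two before it: 6, 7, 13, 20, 33 → 53.
So the next code is r-53.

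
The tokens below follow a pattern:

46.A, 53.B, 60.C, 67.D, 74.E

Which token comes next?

For the first component, +7 each step: 46, 53, 60, 67, 74 → 81.
For the letter, letters move forward 1 place in the alphabet: A, B, C, D, E → F.
So the next token is 81.F.

81.F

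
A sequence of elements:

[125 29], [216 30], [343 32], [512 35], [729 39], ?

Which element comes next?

[1000 44]

First entry: 125, 216, 343, 512, 729 → 1000 (perfect cubes: 5³, 6³, 7³, …).
Second entry: differences are 1, 2, 3, … (increasing by 1 each time); 29, 30, 32, 35, 39 → 44.
Putting it together: [1000 44].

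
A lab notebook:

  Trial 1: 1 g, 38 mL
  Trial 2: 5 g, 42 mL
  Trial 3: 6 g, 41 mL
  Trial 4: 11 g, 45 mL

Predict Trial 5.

17 g, 44 mL

G goes 1, 5, 6, 11 → 17 (each term is the sum of the two before it).
ML — alternating steps +4, −1, +4, −1, …: 38, 42, 41, 45 → 44.
Combining the parts gives 17 g, 44 mL.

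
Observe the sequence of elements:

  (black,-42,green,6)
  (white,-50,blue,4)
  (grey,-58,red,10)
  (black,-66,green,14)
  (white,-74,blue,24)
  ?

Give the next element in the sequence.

(grey,-82,red,38)

For the shade, repeats black → white → grey: black, white, grey, black, white → grey.
Second coordinate — −8 each step: -42, -50, -58, -66, -74 → -82.
Colour: repeats green → blue → red; green, blue, red, green, blue → red.
Fourth coordinate: each term is the sum of the two before it, so 6, 4, 10, 14, 24 → 38.
Combining the parts gives (grey,-82,red,38).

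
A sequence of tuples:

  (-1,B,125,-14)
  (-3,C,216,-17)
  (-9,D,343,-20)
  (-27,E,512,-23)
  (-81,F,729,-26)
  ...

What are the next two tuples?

(-243,G,1000,-29), (-729,H,1331,-32)

First value: ×3 each step; -1, -3, -9, -27, -81 → -243 → -729.
Letter: B, C, D, E, F → G → H (letters move forward 1 place in the alphabet).
Third value — perfect cubes: 5³, 6³, 7³, …: 125, 216, 343, 512, 729 → 1000 → 1331.
For the fourth value, −3 each step: -14, -17, -20, -23, -26 → -29 → -32.
So the next two tuples are (-243,G,1000,-29) and (-729,H,1331,-32).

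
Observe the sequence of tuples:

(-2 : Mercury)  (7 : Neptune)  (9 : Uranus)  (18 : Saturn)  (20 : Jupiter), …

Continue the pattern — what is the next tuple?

First coordinate — alternating steps +9, +2, +9, +2, …: -2, 7, 9, 18, 20 → 29.
Planet: runs backward through the planets Mercury→Neptune; Mercury, Neptune, Uranus, Saturn, Jupiter → Mars.
Combining the parts gives (29 : Mars).

(29 : Mars)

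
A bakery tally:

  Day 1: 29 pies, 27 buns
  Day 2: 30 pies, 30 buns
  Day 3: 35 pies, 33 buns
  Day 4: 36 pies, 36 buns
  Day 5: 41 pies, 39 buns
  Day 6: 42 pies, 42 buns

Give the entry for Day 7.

47 pies, 45 buns

For the pies, alternating steps +1, +5, +1, +5, …: 29, 30, 35, 36, 41, 42 → 47.
For the buns, +3 each step: 27, 30, 33, 36, 39, 42 → 45.
Combining the parts gives 47 pies, 45 buns.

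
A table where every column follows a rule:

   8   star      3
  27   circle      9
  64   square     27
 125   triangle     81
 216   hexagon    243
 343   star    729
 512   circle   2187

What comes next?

First component: perfect cubes: 2³, 3³, 4³, …; 8, 27, 64, 125, 216, 343, 512 → 729.
Shape — repeats star → circle → square → triangle → hexagon: star, circle, square, triangle, hexagon, star, circle → square.
Third component: ×3 each step, so 3, 9, 27, 81, 243, 729, 2187 → 6561.
Putting it together: 729  square  6561.

729  square  6561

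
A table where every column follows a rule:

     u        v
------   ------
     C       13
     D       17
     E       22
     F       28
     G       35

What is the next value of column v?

43

Column v goes 13, 17, 22, 28, 35 → 43 (differences are 4, 5, 6, … (increasing by 1 each time)).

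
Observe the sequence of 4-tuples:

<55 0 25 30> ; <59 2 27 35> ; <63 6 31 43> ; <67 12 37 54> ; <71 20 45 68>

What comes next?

<75 30 55 85>

First component — +4 each step: 55, 59, 63, 67, 71 → 75.
Second component — differences are 2, 4, 6, … (increasing by 2 each time): 0, 2, 6, 12, 20 → 30.
Third component goes 25, 27, 31, 37, 45 → 55 (differences are 2, 4, 6, … (increasing by 2 each time)).
For the fourth component, differences are 5, 8, 11, … (increasing by 3 each time): 30, 35, 43, 54, 68 → 85.
Combining the parts gives <75 30 55 85>.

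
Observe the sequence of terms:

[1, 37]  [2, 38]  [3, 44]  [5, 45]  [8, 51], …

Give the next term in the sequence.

[13, 52]

First entry goes 1, 2, 3, 5, 8 → 13 (each term is the sum of the two before it).
Second entry: alternating steps +1, +6, +1, +6, …; 37, 38, 44, 45, 51 → 52.
Putting it together: [13, 52].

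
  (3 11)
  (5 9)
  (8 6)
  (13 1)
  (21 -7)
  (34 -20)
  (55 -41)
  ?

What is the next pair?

First value: 3, 5, 8, 13, 21, 34, 55 → 89 (each term is the sum of the two before it).
For the second value, together with the first value always sums to 14: 11, 9, 6, 1, -7, -20, -41 → -75.
Putting it together: (89 -75).

(89 -75)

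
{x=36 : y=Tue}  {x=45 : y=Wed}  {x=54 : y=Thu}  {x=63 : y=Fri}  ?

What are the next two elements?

X goes 36, 45, 54, 63 → 72 → 81 (+9 each step).
Y: runs through the weekdays Mon→Sun; Tue, Wed, Thu, Fri → Sat → Sun.
Putting the parts together: {x=72 : y=Sat} and then {x=81 : y=Sun}.

{x=72 : y=Sat}, {x=81 : y=Sun}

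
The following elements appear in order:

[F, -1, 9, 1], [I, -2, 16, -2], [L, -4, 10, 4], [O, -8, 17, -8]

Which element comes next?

Letter: letters move forward 3 places in the alphabet; F, I, L, O → R.
For the second coordinate, ×2 each step: -1, -2, -4, -8 → -16.
Third coordinate — alternating steps +7, −6, +7, −6, …: 9, 16, 10, 17 → 11.
Fourth coordinate: ×(-2) each step, so 1, -2, 4, -8 → 16.
Putting it together: [R, -16, 11, 16].

[R, -16, 11, 16]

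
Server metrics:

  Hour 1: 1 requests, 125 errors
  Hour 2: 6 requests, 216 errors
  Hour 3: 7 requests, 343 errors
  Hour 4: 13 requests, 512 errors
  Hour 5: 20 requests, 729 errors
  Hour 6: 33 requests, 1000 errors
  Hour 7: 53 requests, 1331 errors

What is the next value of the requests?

86

Requests goes 1, 6, 7, 13, 20, 33, 53 → 86 (each term is the sum of the two before it).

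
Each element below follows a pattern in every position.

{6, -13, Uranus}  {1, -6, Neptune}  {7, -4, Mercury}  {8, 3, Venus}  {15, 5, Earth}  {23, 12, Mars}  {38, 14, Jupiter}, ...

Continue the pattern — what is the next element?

First part: each term is the sum of the two before it, so 6, 1, 7, 8, 15, 23, 38 → 61.
Second part — alternating steps +7, +2, +7, +2, …: -13, -6, -4, 3, 5, 12, 14 → 21.
Planet: Uranus, Neptune, Mercury, Venus, Earth, Mars, Jupiter → Saturn (runs through the planets Mercury→Neptune).
Putting it together: {61, 21, Saturn}.

{61, 21, Saturn}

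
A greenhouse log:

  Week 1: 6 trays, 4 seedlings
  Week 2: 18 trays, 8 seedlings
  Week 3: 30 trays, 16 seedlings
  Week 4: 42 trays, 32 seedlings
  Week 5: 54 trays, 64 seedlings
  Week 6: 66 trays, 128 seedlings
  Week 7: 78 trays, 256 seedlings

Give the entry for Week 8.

90 trays, 512 seedlings

Trays: 6, 18, 30, 42, 54, 66, 78 → 90 (+12 each step).
Seedlings: ×2 each step, so 4, 8, 16, 32, 64, 128, 256 → 512.
Putting it together: 90 trays, 512 seedlings.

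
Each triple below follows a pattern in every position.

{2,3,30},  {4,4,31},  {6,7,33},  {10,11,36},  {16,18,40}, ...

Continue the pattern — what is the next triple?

{26,29,45}

First part: 2, 4, 6, 10, 16 → 26 (each term is the sum of the two before it).
For the second part, each term is the sum of the two before it: 3, 4, 7, 11, 18 → 29.
For the third part, differences are 1, 2, 3, … (increasing by 1 each time): 30, 31, 33, 36, 40 → 45.
Combining the parts gives {26,29,45}.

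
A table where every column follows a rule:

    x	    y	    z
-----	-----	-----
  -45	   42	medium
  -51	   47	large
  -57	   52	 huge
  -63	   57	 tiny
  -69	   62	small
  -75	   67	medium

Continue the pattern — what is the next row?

-81  72  large

Column x goes -45, -51, -57, -63, -69, -75 → -81 (−6 each step).
Column y — +5 each step: 42, 47, 52, 57, 62, 67 → 72.
Column z: medium, large, huge, tiny, small, medium → large (repeats medium → large → huge → tiny → small).
Putting it together: -81  72  large.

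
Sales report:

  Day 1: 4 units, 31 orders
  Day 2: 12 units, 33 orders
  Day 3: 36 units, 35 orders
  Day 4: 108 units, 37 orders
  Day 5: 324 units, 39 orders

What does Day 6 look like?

972 units, 41 orders

Units: ×3 each step; 4, 12, 36, 108, 324 → 972.
Orders: 31, 33, 35, 37, 39 → 41 (+2 each step).
So the next line is 972 units, 41 orders.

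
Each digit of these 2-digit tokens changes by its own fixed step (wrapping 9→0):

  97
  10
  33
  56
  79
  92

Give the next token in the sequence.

15

First digit: +2 each step, mod 10; 9, 1, 3, 5, 7, 9 → 1.
For the second digit, +3 each step, mod 10: 7, 0, 3, 6, 9, 2 → 5.
Combining the parts gives 15.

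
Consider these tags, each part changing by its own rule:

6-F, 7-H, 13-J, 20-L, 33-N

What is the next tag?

53-P

First component: each term is the sum of the two before it, so 6, 7, 13, 20, 33 → 53.
Letter: F, H, J, L, N → P (letters move forward 2 places in the alphabet).
So the next tag is 53-P.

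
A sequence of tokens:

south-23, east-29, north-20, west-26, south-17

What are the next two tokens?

Direction: repeats south → east → north → west, so south, east, north, west, south → east → north.
Second component: 23, 29, 20, 26, 17 → 23 → 14 (alternating steps +6, −9, +6, −9, …).
Putting the parts together: east-23 and then north-14.

east-23, north-14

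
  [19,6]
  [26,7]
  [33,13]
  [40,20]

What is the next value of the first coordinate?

For the first coordinate, +7 each step: 19, 26, 33, 40 → 47.
Second coordinate: each term is the sum of the two before it; 6, 7, 13, 20 → 33.

47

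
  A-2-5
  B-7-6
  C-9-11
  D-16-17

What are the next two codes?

E-25-28, F-41-45

Letter: A, B, C, D → E → F (letters move forward 1 place in the alphabet).
Second component: each term is the sum of the two before it; 2, 7, 9, 16 → 25 → 41.
Third component goes 5, 6, 11, 17 → 28 → 45 (each term is the sum of the two before it).
So the next two codes are E-25-28 and F-41-45.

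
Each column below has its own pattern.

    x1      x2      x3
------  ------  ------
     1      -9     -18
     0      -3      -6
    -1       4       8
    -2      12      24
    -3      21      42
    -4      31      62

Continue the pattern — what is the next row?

-5  42  84

Column x1: −1 each step; 1, 0, -1, -2, -3, -4 → -5.
Column x2: -9, -3, 4, 12, 21, 31 → 42 (differences are 6, 7, 8, … (increasing by 1 each time)).
Column x3: always 2 × the column x2; -18, -6, 8, 24, 42, 62 → 84.
Putting it together: -5  42  84.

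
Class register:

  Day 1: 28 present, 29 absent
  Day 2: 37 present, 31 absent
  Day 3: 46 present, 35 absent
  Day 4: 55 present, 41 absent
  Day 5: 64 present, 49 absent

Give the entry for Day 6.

Present: 28, 37, 46, 55, 64 → 73 (+9 each step).
Absent: 29, 31, 35, 41, 49 → 59 (differences are 2, 4, 6, … (increasing by 2 each time)).
So the next line is 73 present, 59 absent.

73 present, 59 absent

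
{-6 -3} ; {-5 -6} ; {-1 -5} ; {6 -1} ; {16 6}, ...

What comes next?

{29 16}

First entry: differences are 1, 4, 7, … (increasing by 3 each time), so -6, -5, -1, 6, 16 → 29.
Second entry — always the previous value of the first entry: -3, -6, -5, -1, 6 → 16.
So the next tuple is {29 16}.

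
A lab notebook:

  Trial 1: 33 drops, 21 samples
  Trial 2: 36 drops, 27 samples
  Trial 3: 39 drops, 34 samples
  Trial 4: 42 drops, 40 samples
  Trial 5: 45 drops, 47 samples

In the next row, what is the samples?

Drops: 33, 36, 39, 42, 45 → 48 (+3 each step).
Samples — alternating steps +6, +7, +6, +7, …: 21, 27, 34, 40, 47 → 53.

53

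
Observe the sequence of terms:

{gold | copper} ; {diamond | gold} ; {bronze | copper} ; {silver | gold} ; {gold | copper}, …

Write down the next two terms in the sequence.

{diamond | gold}, {bronze | copper}

Rank: gold, diamond, bronze, silver, gold → diamond → bronze (repeats gold → diamond → bronze → silver).
Metal — alternates copper ↔ gold: copper, gold, copper, gold, copper → gold → copper.
So the next two terms are {diamond | gold} and {bronze | copper}.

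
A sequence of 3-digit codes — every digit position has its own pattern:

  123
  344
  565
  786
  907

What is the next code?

First digit: +2 each step, mod 10; 1, 3, 5, 7, 9 → 1.
Second digit: 2, 4, 6, 8, 0 → 2 (+2 each step, mod 10).
For the third digit, +1 each step, mod 10: 3, 4, 5, 6, 7 → 8.
So the next code is 128.

128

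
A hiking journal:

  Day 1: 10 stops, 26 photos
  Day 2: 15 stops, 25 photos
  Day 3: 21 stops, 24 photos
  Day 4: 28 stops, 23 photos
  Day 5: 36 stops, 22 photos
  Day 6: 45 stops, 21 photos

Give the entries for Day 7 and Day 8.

Stops: differences are 5, 6, 7, … (increasing by 1 each time), so 10, 15, 21, 28, 36, 45 → 55 → 66.
Photos — −1 each step: 26, 25, 24, 23, 22, 21 → 20 → 19.
Putting the parts together: 55 stops, 20 photos and then 66 stops, 19 photos.

55 stops, 20 photos; 66 stops, 19 photos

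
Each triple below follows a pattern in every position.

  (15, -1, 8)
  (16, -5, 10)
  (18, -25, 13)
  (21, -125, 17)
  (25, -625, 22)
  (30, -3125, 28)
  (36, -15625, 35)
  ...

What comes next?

First coordinate: differences are 1, 2, 3, … (increasing by 1 each time), so 15, 16, 18, 21, 25, 30, 36 → 43.
Second coordinate: -1, -5, -25, -125, -625, -3125, -15625 → -78125 (×5 each step).
Third coordinate — differences are 2, 3, 4, … (increasing by 1 each time): 8, 10, 13, 17, 22, 28, 35 → 43.
Combining the parts gives (43, -78125, 43).

(43, -78125, 43)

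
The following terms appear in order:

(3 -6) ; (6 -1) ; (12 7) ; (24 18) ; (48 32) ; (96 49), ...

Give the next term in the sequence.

First entry — ×2 each step: 3, 6, 12, 24, 48, 96 → 192.
Second entry: differences are 5, 8, 11, … (increasing by 3 each time); -6, -1, 7, 18, 32, 49 → 69.
Putting it together: (192 69).

(192 69)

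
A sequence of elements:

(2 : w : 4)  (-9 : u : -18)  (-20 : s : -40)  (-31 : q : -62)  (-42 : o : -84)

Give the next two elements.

For the first entry, −11 each step: 2, -9, -20, -31, -42 → -53 → -64.
Letter — letters move back 2 places in the alphabet: w, u, s, q, o → m → k.
Third entry: always 2 × the first entry; 4, -18, -40, -62, -84 → -106 → -128.
So the next two elements are (-53 : m : -106) and (-64 : k : -128).

(-53 : m : -106), (-64 : k : -128)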